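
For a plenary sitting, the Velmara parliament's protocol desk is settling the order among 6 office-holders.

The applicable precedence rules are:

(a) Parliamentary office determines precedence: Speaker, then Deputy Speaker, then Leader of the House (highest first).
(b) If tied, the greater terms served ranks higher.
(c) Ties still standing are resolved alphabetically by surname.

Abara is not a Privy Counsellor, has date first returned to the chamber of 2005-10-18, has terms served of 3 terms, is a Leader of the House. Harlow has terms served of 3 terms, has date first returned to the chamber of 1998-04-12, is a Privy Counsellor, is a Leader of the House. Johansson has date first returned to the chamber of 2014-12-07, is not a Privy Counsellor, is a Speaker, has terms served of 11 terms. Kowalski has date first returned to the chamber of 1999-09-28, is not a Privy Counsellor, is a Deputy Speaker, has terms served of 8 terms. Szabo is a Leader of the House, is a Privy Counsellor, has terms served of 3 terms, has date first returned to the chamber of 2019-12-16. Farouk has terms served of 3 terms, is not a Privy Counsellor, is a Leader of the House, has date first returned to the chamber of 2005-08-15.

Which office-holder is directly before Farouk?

Abara

By parliamentary office: Johansson (Speaker); then Kowalski (Deputy Speaker); then Abara, Farouk, Harlow and Szabo (Leader of the House).
Abara, Farouk, Harlow and Szabo all have terms served 3 terms, so the next rule applies.
Among Abara, Farouk, Harlow and Szabo, alphabetically by surname: Abara before Farouk before Harlow before Szabo.
Order: Johansson, Kowalski, Abara, Farouk, Harlow, Szabo.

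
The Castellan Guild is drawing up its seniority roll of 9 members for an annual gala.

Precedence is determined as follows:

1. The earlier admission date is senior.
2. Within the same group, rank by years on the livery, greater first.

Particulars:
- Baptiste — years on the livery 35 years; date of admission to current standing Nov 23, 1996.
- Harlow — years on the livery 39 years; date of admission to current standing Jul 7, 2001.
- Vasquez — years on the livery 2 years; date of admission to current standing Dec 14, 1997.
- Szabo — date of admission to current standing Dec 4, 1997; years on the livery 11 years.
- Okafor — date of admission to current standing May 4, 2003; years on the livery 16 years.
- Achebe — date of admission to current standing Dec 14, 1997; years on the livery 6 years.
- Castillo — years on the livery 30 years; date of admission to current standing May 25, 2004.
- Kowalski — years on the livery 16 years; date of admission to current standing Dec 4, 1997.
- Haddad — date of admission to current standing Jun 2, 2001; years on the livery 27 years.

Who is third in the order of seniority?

Szabo

By date of admission to current standing (earlier first): Baptiste (Nov 23, 1996); then Kowalski and Szabo (both Dec 4, 1997); then Achebe and Vasquez (both Dec 14, 1997); then Haddad (Jun 2, 2001); then Harlow (Jul 7, 2001); then Okafor (May 4, 2003); then Castillo (May 25, 2004).
Among Kowalski and Szabo, by years on the livery (higher first): Kowalski (16 years) before Szabo (11 years).
Among Achebe and Vasquez, by years on the livery (higher first): Achebe (6 years) before Vasquez (2 years).
Order: Baptiste, Kowalski, Szabo, Achebe, Vasquez, Haddad, Harlow, Okafor, Castillo.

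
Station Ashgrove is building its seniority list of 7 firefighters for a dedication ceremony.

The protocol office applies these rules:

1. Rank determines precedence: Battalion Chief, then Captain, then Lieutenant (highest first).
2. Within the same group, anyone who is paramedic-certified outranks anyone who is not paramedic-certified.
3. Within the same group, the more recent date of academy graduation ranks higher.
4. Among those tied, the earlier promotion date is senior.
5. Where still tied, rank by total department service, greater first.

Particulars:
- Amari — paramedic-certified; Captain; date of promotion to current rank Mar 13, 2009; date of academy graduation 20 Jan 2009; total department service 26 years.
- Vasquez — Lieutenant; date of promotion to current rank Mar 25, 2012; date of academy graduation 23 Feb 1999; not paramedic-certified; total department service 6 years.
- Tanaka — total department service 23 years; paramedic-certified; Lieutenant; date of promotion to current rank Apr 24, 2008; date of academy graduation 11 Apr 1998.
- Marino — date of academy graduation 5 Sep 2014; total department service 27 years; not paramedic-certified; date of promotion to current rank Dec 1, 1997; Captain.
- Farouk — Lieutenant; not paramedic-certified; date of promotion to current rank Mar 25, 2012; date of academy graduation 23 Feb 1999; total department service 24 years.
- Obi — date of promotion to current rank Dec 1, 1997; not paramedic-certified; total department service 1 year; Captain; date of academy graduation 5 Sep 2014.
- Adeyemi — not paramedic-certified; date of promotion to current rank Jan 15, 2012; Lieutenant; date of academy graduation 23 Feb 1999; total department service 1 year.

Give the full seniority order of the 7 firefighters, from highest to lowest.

Amari, Marino, Obi, Tanaka, Adeyemi, Farouk, Vasquez

By rank: Amari, Marino and Obi (Captain); then Tanaka, Adeyemi, Farouk and Vasquez (Lieutenant).
Among Amari, Marino and Obi, paramedic-certified before not paramedic-certified: Amari (paramedic-certified) before Marino and Obi (not paramedic-certified).
Marino and Obi both have date of academy graduation 5 Sep 2014, so the next rule applies.
Marino and Obi both have date of promotion to current rank Dec 1, 1997, so the next rule applies.
Among Marino and Obi, by total department service (higher first): Marino (27 years) before Obi (1 year).
Among Tanaka, Adeyemi, Farouk and Vasquez, paramedic-certified before not paramedic-certified: Tanaka (paramedic-certified) before Adeyemi, Farouk and Vasquez (not paramedic-certified).
Adeyemi, Farouk and Vasquez all have date of academy graduation 23 Feb 1999, so the next rule applies.
Among Adeyemi, Farouk and Vasquez, by date of promotion to current rank (earlier first): Adeyemi (Jan 15, 2012) before Farouk and Vasquez (Mar 25, 2012).
Among Farouk and Vasquez, by total department service (higher first): Farouk (24 years) before Vasquez (6 years).
Full order: Amari, Marino, Obi, Tanaka, Adeyemi, Farouk, Vasquez.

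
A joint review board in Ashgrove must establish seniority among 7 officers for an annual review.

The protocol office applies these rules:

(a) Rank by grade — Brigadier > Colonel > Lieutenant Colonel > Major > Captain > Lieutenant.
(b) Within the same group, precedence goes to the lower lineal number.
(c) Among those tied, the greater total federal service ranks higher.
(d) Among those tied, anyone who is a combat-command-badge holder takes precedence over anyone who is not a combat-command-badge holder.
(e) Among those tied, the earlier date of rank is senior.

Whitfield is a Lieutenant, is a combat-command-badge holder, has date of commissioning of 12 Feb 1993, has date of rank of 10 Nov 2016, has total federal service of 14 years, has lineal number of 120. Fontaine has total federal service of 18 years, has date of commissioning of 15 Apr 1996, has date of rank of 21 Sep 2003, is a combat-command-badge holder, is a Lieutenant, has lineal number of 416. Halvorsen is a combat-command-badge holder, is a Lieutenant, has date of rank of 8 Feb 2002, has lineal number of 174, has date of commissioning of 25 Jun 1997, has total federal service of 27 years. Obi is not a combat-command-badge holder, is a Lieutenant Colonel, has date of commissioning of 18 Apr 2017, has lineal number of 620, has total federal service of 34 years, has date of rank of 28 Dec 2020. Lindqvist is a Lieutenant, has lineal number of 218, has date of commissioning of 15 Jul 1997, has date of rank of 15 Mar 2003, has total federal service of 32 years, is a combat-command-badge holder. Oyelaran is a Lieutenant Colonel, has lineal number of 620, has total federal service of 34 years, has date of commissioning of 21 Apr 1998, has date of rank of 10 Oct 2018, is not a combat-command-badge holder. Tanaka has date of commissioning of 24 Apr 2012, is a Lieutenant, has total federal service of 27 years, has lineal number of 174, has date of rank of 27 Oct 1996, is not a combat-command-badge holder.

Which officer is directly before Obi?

Oyelaran

By grade: Oyelaran and Obi (Lieutenant Colonel); then Whitfield, Halvorsen, Tanaka, Lindqvist and Fontaine (Lieutenant).
Oyelaran and Obi both have lineal number 620, so the next rule applies.
Oyelaran and Obi both have total federal service 34 years, so the next rule applies.
Oyelaran and Obi are each not a combat-command-badge holder, so the next rule applies.
Among Oyelaran and Obi, by date of rank (earlier first): Oyelaran (10 Oct 2018) before Obi (28 Dec 2020).
Among Whitfield, Halvorsen, Tanaka, Lindqvist and Fontaine, by lineal number (lower first): Whitfield (120) before Halvorsen and Tanaka (174) before Lindqvist (218) before Fontaine (416).
Halvorsen and Tanaka both have total federal service 27 years, so the next rule applies.
Among Halvorsen and Tanaka, a combat-command-badge holder before not a combat-command-badge holder: Halvorsen (a combat-command-badge holder) before Tanaka (not a combat-command-badge holder).
Order: Oyelaran, Obi, Whitfield, Halvorsen, Tanaka, Lindqvist, Fontaine.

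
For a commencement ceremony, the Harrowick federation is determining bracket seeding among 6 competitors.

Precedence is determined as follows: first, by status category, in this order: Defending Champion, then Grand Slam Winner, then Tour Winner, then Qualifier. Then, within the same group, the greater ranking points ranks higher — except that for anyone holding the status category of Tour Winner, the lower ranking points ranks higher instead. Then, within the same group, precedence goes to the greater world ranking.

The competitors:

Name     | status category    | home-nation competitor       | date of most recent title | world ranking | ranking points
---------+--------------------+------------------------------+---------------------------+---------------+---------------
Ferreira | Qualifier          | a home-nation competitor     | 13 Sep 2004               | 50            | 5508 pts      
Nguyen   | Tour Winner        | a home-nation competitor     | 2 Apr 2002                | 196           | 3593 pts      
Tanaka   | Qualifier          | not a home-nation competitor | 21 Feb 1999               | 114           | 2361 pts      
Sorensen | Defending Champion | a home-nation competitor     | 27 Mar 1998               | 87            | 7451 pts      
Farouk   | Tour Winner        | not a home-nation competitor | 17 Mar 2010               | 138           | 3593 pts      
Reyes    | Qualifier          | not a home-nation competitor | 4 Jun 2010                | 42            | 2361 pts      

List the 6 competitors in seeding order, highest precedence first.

Sorensen, Nguyen, Farouk, Ferreira, Tanaka, Reyes

By status category: Sorensen (Defending Champion); then Nguyen and Farouk (Tour Winner); then Ferreira, Tanaka and Reyes (Qualifier).
Nguyen and Farouk both have ranking points 3593 pts, so the next rule applies.
Among Nguyen and Farouk, by world ranking (higher first): Nguyen (196) before Farouk (138).
Among Ferreira, Tanaka and Reyes, by ranking points (higher first): Ferreira (5508 pts) before Tanaka and Reyes (2361 pts).
Among Tanaka and Reyes, by world ranking (higher first): Tanaka (114) before Reyes (42).
Full order: Sorensen, Nguyen, Farouk, Ferreira, Tanaka, Reyes.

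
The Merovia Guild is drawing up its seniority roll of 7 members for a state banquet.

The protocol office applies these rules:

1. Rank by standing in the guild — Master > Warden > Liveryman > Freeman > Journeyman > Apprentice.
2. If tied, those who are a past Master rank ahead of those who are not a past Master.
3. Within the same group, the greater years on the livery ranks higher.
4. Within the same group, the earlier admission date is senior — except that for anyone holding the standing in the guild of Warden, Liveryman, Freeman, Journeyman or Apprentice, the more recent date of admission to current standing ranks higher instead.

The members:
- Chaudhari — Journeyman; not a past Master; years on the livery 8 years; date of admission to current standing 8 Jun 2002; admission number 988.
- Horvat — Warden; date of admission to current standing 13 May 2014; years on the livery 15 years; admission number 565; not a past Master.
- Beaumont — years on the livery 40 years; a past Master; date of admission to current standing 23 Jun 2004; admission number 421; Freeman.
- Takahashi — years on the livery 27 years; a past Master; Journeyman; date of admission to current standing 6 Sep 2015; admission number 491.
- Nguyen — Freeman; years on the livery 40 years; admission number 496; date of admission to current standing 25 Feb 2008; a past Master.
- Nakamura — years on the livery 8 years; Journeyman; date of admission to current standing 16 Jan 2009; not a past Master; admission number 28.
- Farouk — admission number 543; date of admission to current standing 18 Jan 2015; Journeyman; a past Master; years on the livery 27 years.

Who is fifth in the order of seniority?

Farouk

By standing in the guild: Horvat (Warden); then Nguyen and Beaumont (Freeman); then Takahashi, Farouk, Nakamura and Chaudhari (Journeyman).
Nguyen and Beaumont are each a past Master, so the next rule applies.
Nguyen and Beaumont both have years on the livery 40 years, so the next rule applies.
Among Nguyen and Beaumont, by date of admission to current standing (later first) (reversed rule for this group): Nguyen (25 Feb 2008) before Beaumont (23 Jun 2004).
Among Takahashi, Farouk, Nakamura and Chaudhari, a past Master before not a past Master: Takahashi and Farouk (a past Master) before Nakamura and Chaudhari (not a past Master).
Takahashi and Farouk both have years on the livery 27 years, so the next rule applies.
Among Takahashi and Farouk, by date of admission to current standing (later first) (reversed rule for this group): Takahashi (6 Sep 2015) before Farouk (18 Jan 2015).
Nakamura and Chaudhari both have years on the livery 8 years, so the next rule applies.
Among Nakamura and Chaudhari, by date of admission to current standing (later first) (reversed rule for this group): Nakamura (16 Jan 2009) before Chaudhari (8 Jun 2002).
Order: Horvat, Nguyen, Beaumont, Takahashi, Farouk, Nakamura, Chaudhari.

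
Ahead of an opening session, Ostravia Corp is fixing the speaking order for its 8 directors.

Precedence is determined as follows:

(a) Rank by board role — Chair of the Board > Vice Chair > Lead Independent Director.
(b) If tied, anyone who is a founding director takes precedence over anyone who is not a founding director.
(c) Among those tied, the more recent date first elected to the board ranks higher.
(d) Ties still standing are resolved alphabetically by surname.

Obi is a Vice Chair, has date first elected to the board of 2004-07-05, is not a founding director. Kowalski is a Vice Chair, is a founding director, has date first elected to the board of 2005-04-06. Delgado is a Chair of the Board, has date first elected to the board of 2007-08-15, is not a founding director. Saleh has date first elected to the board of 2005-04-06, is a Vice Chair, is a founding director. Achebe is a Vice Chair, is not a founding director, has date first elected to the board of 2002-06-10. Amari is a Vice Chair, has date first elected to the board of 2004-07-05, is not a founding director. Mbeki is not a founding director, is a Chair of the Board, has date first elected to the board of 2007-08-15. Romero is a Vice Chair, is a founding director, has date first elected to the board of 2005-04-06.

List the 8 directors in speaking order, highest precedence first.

Delgado, Mbeki, Kowalski, Romero, Saleh, Amari, Obi, Achebe

By board role: Delgado and Mbeki (Chair of the Board); then Kowalski, Romero, Saleh, Amari, Obi and Achebe (Vice Chair).
Delgado and Mbeki are each not a founding director, so the next rule applies.
Delgado and Mbeki both have date first elected to the board 2007-08-15, so the next rule applies.
Among Delgado and Mbeki, alphabetically by surname: Delgado before Mbeki.
Among Kowalski, Romero, Saleh, Amari, Obi and Achebe, a founding director before not a founding director: Kowalski, Romero and Saleh (a founding director) before Amari, Obi and Achebe (not a founding director).
Kowalski, Romero and Saleh all have date first elected to the board 2005-04-06, so the next rule applies.
Among Kowalski, Romero and Saleh, alphabetically by surname: Kowalski before Romero before Saleh.
Among Amari, Obi and Achebe, by date first elected to the board (later first): Amari and Obi (2004-07-05) before Achebe (2002-06-10).
Among Amari and Obi, alphabetically by surname: Amari before Obi.
Full order: Delgado, Mbeki, Kowalski, Romero, Saleh, Amari, Obi, Achebe.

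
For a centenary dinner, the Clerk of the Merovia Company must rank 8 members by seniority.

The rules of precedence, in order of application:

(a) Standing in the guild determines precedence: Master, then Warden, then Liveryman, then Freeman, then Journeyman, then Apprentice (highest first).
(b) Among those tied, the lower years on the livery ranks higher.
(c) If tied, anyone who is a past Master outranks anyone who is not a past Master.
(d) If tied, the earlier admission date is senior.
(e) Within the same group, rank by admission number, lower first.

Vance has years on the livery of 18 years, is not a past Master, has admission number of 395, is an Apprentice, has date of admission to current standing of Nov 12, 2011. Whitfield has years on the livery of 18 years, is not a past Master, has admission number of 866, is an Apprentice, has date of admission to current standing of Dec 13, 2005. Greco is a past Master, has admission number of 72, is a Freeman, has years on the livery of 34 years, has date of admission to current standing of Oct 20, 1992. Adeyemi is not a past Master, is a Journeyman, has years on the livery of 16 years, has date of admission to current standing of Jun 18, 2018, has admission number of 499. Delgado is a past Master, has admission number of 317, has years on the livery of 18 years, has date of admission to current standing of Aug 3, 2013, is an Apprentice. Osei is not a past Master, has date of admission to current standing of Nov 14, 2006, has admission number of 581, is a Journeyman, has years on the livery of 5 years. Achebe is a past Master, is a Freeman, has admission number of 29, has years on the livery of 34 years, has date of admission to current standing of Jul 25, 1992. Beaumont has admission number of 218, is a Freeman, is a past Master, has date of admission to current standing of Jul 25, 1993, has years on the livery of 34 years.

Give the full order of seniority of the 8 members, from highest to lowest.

Achebe, Greco, Beaumont, Osei, Adeyemi, Delgado, Whitfield, Vance

By standing in the guild: Achebe, Greco and Beaumont (Freeman); then Osei and Adeyemi (Journeyman); then Delgado, Whitfield and Vance (Apprentice).
Achebe, Greco and Beaumont all have years on the livery 34 years, so the next rule applies.
Achebe, Greco and Beaumont are each a past Master, so the next rule applies.
Among Achebe, Greco and Beaumont, by date of admission to current standing (earlier first): Achebe (Jul 25, 1992) before Greco (Oct 20, 1992) before Beaumont (Jul 25, 1993).
Among Osei and Adeyemi, by years on the livery (lower first): Osei (5 years) before Adeyemi (16 years).
Delgado, Whitfield and Vance all have years on the livery 18 years, so the next rule applies.
Among Delgado, Whitfield and Vance, a past Master before not a past Master: Delgado (a past Master) before Whitfield and Vance (not a past Master).
Among Whitfield and Vance, by date of admission to current standing (earlier first): Whitfield (Dec 13, 2005) before Vance (Nov 12, 2011).
Full order: Achebe, Greco, Beaumont, Osei, Adeyemi, Delgado, Whitfield, Vance.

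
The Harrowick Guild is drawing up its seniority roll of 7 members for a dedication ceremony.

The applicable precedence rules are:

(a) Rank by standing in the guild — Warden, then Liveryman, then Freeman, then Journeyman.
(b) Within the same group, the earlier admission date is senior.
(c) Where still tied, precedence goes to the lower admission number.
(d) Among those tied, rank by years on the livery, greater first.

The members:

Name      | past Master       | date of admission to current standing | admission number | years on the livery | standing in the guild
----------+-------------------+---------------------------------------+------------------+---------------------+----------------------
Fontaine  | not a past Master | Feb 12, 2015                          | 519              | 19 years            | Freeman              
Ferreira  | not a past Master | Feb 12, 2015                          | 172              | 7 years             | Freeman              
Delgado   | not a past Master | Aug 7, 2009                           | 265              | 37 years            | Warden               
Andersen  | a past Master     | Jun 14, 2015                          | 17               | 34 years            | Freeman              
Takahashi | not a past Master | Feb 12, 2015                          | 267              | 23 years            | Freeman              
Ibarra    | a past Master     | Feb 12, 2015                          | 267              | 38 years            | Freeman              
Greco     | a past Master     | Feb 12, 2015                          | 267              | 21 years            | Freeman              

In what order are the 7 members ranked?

Delgado, Ferreira, Ibarra, Takahashi, Greco, Fontaine, Andersen

By standing in the guild: Delgado (Warden); then Ferreira, Ibarra, Takahashi, Greco, Fontaine and Andersen (Freeman).
Among Ferreira, Ibarra, Takahashi, Greco, Fontaine and Andersen, by date of admission to current standing (earlier first): Ferreira, Ibarra, Takahashi, Greco and Fontaine (Feb 12, 2015) before Andersen (Jun 14, 2015).
Among Ferreira, Ibarra, Takahashi, Greco and Fontaine, by admission number (lower first): Ferreira (172) before Ibarra, Takahashi and Greco (267) before Fontaine (519).
Among Ibarra, Takahashi and Greco, by years on the livery (higher first): Ibarra (38 years) before Takahashi (23 years) before Greco (21 years).
Full order: Delgado, Ferreira, Ibarra, Takahashi, Greco, Fontaine, Andersen.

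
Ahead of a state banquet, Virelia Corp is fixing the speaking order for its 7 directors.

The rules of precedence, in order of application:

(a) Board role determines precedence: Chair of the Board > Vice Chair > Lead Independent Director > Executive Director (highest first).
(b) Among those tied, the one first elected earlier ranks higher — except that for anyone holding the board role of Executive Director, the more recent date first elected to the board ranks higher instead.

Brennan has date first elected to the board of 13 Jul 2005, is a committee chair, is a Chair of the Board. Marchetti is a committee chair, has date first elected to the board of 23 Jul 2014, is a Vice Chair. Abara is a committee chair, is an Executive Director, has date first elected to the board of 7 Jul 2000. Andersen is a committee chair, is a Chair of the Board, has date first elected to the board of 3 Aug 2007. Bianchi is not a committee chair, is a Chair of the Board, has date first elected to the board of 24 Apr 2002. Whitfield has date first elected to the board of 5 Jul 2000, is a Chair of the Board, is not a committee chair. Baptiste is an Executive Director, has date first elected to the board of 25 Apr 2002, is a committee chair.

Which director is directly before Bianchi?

By board role: Whitfield, Bianchi, Brennan and Andersen (Chair of the Board); then Marchetti (Vice Chair); then Baptiste and Abara (Executive Director).
Among Whitfield, Bianchi, Brennan and Andersen, by date first elected to the board (earlier first): Whitfield (5 Jul 2000) before Bianchi (24 Apr 2002) before Brennan (13 Jul 2005) before Andersen (3 Aug 2007).
Among Baptiste and Abara, by date first elected to the board (later first) (reversed rule for this group): Baptiste (25 Apr 2002) before Abara (7 Jul 2000).
Order: Whitfield, Bianchi, Brennan, Andersen, Marchetti, Baptiste, Abara.

Whitfield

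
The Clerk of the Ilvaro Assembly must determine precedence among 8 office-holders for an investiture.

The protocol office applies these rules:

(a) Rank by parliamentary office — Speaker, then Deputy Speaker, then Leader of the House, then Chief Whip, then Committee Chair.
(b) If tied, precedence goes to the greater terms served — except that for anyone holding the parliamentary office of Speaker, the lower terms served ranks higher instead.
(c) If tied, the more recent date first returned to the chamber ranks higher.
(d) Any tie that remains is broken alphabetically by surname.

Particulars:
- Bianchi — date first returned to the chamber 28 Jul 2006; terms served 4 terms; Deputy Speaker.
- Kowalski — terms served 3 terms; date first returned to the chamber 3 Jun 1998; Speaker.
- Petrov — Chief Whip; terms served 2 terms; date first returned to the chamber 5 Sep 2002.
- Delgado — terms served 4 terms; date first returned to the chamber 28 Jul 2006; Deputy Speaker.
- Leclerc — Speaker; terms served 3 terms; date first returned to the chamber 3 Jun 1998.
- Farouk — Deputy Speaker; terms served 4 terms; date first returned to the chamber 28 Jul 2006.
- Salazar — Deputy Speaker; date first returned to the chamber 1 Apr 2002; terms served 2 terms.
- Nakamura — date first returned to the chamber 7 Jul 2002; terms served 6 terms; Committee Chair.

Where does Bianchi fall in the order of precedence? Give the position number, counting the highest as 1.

By parliamentary office: Kowalski and Leclerc (Speaker); then Bianchi, Delgado, Farouk and Salazar (Deputy Speaker); then Petrov (Chief Whip); then Nakamura (Committee Chair).
Kowalski and Leclerc both have terms served 3 terms, so the next rule applies.
Kowalski and Leclerc both have date first returned to the chamber 3 Jun 1998, so the next rule applies.
Among Kowalski and Leclerc, alphabetically by surname: Kowalski before Leclerc.
Among Bianchi, Delgado, Farouk and Salazar, by terms served (higher first): Bianchi, Delgado and Farouk (4 terms) before Salazar (2 terms).
Bianchi, Delgado and Farouk all have date first returned to the chamber 28 Jul 2006, so the next rule applies.
Among Bianchi, Delgado and Farouk, alphabetically by surname: Bianchi before Delgado before Farouk.
Order: Kowalski, Leclerc, Bianchi, Delgado, Farouk, Salazar, Petrov, Nakamura. So position 3.

3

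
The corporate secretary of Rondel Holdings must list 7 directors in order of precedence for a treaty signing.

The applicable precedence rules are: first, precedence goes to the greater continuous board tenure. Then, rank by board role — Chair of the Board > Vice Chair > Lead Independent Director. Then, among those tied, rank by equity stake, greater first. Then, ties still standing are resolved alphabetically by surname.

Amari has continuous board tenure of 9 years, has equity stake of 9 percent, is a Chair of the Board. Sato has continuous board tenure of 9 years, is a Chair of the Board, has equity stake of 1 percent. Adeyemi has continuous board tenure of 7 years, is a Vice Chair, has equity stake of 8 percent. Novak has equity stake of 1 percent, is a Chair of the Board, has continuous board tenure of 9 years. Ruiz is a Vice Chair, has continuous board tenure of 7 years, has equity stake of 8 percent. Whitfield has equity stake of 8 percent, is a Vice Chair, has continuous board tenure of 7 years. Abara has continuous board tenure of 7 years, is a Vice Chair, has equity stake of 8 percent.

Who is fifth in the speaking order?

Adeyemi

By continuous board tenure (higher first): Amari, Novak and Sato (each 9 years); then Abara, Adeyemi, Ruiz and Whitfield (each 7 years).
Amari, Novak and Sato are each Chair of the Board, so the next rule applies.
Among Amari, Novak and Sato, by equity stake (higher first): Amari (9 percent) before Novak and Sato (1 percent).
Among Novak and Sato, alphabetically by surname: Novak before Sato.
Abara, Adeyemi, Ruiz and Whitfield are each Vice Chair, so the next rule applies.
Abara, Adeyemi, Ruiz and Whitfield all have equity stake 8 percent, so the next rule applies.
Among Abara, Adeyemi, Ruiz and Whitfield, alphabetically by surname: Abara before Adeyemi before Ruiz before Whitfield.
Order: Amari, Novak, Sato, Abara, Adeyemi, Ruiz, Whitfield.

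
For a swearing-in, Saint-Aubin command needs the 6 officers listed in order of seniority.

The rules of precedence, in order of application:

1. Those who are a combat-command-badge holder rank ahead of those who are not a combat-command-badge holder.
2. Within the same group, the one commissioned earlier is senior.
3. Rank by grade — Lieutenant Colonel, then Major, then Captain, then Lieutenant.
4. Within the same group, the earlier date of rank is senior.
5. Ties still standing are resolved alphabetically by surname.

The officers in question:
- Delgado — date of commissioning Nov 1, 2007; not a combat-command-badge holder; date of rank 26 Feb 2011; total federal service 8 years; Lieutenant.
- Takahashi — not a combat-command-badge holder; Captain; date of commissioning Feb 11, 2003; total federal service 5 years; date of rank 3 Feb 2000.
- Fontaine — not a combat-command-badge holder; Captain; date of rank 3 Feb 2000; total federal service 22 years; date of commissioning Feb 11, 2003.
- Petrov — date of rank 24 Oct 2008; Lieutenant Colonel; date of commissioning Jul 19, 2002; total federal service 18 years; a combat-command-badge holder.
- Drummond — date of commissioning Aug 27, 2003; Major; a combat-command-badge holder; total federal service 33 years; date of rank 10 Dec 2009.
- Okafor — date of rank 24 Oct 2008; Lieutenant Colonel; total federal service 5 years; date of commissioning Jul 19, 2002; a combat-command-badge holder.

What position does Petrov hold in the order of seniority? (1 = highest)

2

By the first rule: Okafor, Petrov and Drummond (each a combat-command-badge holder); then Fontaine, Takahashi and Delgado (each not a combat-command-badge holder).
Among Okafor, Petrov and Drummond, by date of commissioning (earlier first): Okafor and Petrov (Jul 19, 2002) before Drummond (Aug 27, 2003).
Okafor and Petrov are each Lieutenant Colonel, so the next rule applies.
Okafor and Petrov both have date of rank 24 Oct 2008, so the next rule applies.
Among Okafor and Petrov, alphabetically by surname: Okafor before Petrov.
Among Fontaine, Takahashi and Delgado, by date of commissioning (earlier first): Fontaine and Takahashi (Feb 11, 2003) before Delgado (Nov 1, 2007).
Fontaine and Takahashi are each Captain, so the next rule applies.
Fontaine and Takahashi both have date of rank 3 Feb 2000, so the next rule applies.
Among Fontaine and Takahashi, alphabetically by surname: Fontaine before Takahashi.
Order: Okafor, Petrov, Drummond, Fontaine, Takahashi, Delgado. So position 2.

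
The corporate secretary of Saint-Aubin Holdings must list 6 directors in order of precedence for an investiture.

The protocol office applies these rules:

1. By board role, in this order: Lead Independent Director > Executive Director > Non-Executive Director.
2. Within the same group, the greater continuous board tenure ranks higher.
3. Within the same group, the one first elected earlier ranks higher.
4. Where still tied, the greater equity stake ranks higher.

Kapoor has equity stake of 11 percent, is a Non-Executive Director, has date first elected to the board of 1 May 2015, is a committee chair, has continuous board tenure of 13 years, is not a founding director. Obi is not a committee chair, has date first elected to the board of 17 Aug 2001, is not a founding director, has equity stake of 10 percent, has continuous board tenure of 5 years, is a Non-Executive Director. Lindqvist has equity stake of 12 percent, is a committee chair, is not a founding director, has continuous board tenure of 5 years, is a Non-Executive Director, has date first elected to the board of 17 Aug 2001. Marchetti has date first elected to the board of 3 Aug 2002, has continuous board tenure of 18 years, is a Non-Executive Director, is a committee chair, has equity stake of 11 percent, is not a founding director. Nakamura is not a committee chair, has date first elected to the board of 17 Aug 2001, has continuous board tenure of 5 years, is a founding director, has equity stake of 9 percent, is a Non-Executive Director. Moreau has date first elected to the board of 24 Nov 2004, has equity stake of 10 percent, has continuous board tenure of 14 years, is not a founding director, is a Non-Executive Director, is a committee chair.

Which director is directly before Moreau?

Marchetti

By board role: Marchetti, Moreau, Kapoor, Lindqvist, Obi and Nakamura (Non-Executive Director).
Among Marchetti, Moreau, Kapoor, Lindqvist, Obi and Nakamura, by continuous board tenure (higher first): Marchetti (18 years) before Moreau (14 years) before Kapoor (13 years) before Lindqvist, Obi and Nakamura (5 years).
Lindqvist, Obi and Nakamura all have date first elected to the board 17 Aug 2001, so the next rule applies.
Among Lindqvist, Obi and Nakamura, by equity stake (higher first): Lindqvist (12 percent) before Obi (10 percent) before Nakamura (9 percent).
Order: Marchetti, Moreau, Kapoor, Lindqvist, Obi, Nakamura.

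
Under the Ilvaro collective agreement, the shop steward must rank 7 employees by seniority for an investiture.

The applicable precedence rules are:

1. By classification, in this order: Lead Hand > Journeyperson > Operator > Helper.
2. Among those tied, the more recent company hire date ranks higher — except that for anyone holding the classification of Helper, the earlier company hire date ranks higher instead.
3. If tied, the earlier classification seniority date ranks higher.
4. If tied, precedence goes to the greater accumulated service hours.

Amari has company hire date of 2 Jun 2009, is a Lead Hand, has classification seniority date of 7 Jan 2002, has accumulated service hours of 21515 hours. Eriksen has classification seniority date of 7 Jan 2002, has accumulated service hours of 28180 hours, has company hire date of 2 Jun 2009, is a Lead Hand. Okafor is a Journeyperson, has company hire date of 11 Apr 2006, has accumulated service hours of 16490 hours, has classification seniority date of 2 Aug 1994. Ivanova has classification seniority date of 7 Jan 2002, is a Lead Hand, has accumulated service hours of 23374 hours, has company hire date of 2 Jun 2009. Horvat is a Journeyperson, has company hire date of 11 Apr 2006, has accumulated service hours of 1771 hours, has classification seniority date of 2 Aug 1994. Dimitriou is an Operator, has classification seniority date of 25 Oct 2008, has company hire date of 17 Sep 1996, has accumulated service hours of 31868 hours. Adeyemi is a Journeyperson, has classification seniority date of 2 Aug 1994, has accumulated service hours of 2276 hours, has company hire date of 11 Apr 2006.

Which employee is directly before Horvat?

Adeyemi

By classification: Eriksen, Ivanova and Amari (Lead Hand); then Okafor, Adeyemi and Horvat (Journeyperson); then Dimitriou (Operator).
Eriksen, Ivanova and Amari all have company hire date 2 Jun 2009, so the next rule applies.
Eriksen, Ivanova and Amari all have classification seniority date 7 Jan 2002, so the next rule applies.
Among Eriksen, Ivanova and Amari, by accumulated service hours (higher first): Eriksen (28180 hours) before Ivanova (23374 hours) before Amari (21515 hours).
Okafor, Adeyemi and Horvat all have company hire date 11 Apr 2006, so the next rule applies.
Okafor, Adeyemi and Horvat all have classification seniority date 2 Aug 1994, so the next rule applies.
Among Okafor, Adeyemi and Horvat, by accumulated service hours (higher first): Okafor (16490 hours) before Adeyemi (2276 hours) before Horvat (1771 hours).
Order: Eriksen, Ivanova, Amari, Okafor, Adeyemi, Horvat, Dimitriou.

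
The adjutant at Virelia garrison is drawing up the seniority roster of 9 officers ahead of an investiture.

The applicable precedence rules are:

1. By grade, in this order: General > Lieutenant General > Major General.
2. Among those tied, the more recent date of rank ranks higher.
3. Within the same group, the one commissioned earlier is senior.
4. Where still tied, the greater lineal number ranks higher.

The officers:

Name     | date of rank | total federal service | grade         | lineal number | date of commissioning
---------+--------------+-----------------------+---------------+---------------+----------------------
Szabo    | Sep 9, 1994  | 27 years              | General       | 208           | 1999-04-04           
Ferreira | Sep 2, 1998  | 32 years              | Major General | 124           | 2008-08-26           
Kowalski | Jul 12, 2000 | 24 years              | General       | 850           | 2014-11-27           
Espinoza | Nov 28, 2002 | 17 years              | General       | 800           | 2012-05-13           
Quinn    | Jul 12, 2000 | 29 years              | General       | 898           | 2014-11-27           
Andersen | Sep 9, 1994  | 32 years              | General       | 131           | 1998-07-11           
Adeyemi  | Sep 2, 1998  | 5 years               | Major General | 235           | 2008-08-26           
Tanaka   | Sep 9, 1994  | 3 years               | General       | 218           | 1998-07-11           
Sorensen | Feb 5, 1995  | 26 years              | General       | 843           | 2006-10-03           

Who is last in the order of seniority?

By grade: Espinoza, Quinn, Kowalski, Sorensen, Tanaka, Andersen and Szabo (General); then Adeyemi and Ferreira (Major General).
Among Espinoza, Quinn, Kowalski, Sorensen, Tanaka, Andersen and Szabo, by date of rank (later first): Espinoza (Nov 28, 2002) before Quinn and Kowalski (Jul 12, 2000) before Sorensen (Feb 5, 1995) before Tanaka, Andersen and Szabo (Sep 9, 1994).
Quinn and Kowalski both have date of commissioning 2014-11-27, so the next rule applies.
Among Quinn and Kowalski, by lineal number (higher first): Quinn (898) before Kowalski (850).
Among Tanaka, Andersen and Szabo, by date of commissioning (earlier first): Tanaka and Andersen (1998-07-11) before Szabo (1999-04-04).
Among Tanaka and Andersen, by lineal number (higher first): Tanaka (218) before Andersen (131).
Adeyemi and Ferreira both have date of rank Sep 2, 1998, so the next rule applies.
Adeyemi and Ferreira both have date of commissioning 2008-08-26, so the next rule applies.
Among Adeyemi and Ferreira, by lineal number (higher first): Adeyemi (235) before Ferreira (124).
Order: Espinoza, Quinn, Kowalski, Sorensen, Tanaka, Andersen, Szabo, Adeyemi, Ferreira.

Ferreira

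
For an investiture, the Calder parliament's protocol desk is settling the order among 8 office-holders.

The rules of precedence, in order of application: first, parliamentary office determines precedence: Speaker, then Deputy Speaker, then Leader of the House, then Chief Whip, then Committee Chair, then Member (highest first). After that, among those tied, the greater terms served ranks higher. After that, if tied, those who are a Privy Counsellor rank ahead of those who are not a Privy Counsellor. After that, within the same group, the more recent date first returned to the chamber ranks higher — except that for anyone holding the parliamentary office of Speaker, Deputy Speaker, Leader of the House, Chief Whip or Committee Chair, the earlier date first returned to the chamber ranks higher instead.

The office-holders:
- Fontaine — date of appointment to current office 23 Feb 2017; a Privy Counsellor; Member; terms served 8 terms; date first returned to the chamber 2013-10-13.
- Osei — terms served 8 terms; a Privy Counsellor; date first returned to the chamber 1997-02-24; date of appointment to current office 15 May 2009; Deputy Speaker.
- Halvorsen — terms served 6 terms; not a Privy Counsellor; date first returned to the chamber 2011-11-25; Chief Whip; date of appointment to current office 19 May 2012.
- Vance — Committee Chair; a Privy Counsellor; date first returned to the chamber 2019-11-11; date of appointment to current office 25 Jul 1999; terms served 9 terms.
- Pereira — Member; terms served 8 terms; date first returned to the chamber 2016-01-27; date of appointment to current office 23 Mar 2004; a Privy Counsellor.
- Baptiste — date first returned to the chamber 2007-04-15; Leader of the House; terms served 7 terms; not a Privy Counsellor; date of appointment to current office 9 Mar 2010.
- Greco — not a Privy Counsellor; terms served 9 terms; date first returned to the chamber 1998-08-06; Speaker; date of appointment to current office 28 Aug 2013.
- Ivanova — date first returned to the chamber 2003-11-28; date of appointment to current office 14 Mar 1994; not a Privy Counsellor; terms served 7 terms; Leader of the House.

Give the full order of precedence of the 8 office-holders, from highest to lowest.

Greco, Osei, Ivanova, Baptiste, Halvorsen, Vance, Pereira, Fontaine

By parliamentary office: Greco (Speaker); then Osei (Deputy Speaker); then Ivanova and Baptiste (Leader of the House); then Halvorsen (Chief Whip); then Vance (Committee Chair); then Pereira and Fontaine (Member).
Ivanova and Baptiste both have terms served 7 terms, so the next rule applies.
Ivanova and Baptiste are each not a Privy Counsellor, so the next rule applies.
Among Ivanova and Baptiste, by date first returned to the chamber (earlier first) (reversed rule for this group): Ivanova (2003-11-28) before Baptiste (2007-04-15).
Pereira and Fontaine both have terms served 8 terms, so the next rule applies.
Pereira and Fontaine are each a Privy Counsellor, so the next rule applies.
Among Pereira and Fontaine, by date first returned to the chamber (later first): Pereira (2016-01-27) before Fontaine (2013-10-13).
Full order: Greco, Osei, Ivanova, Baptiste, Halvorsen, Vance, Pereira, Fontaine.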